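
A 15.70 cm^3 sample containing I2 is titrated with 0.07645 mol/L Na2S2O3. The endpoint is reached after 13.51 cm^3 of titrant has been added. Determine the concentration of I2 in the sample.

0.0329 M

n(Na2S2O3) = 0.07645 x 0.01351 = 0.001033 mol.
From the balanced equation, 2 mol Na2S2O3 reacts with 1 mol I2, so n(I2) = 0.001033 x 1/2 = 0.0005164 mol.
[I2] = 0.0005164 / 0.01570 L = 0.0329 M.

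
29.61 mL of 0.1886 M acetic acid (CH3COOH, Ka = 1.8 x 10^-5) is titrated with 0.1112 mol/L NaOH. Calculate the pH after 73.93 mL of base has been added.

12.41

n(acid) = 0.1886 x 0.02961 = 0.005584 mol; n(NaOH) added = 0.1112 x 0.07393 = 0.008221 mol.
Base is in excess by 0.008221 - 0.005584 = 0.002637 mol in a total volume of 0.1035 L.
[OH^-] = 0.002637/0.1035 = 0.02546 M, so pOH = 1.59 and pH = 14.00 - 1.59 = 12.41.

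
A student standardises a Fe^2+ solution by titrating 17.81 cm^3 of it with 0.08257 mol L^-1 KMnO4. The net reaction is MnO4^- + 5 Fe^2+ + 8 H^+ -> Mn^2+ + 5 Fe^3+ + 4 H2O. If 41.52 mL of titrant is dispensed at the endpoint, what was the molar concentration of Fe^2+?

0.962 M

n(KMnO4) = 0.08257 x 0.04152 = 0.003428 mol.
From the balanced equation, 1 mol KMnO4 reacts with 5 mol Fe^2+, so n(Fe^2+) = 0.003428 x 5/1 = 0.01714 mol.
[Fe^2+] = 0.01714 / 0.01781 L = 0.962 M.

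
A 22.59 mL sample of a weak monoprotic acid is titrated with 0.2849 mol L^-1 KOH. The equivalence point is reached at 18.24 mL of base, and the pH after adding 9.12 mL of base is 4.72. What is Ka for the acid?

9.12 mL is half of the equivalence volume, so this is the half-equivalence point where [HA] = [A^-].
At half-equivalence pH = pKa, so pKa = 4.72.
Ka = 10^(-4.72) = 1.9 x 10^-5.

1.9 x 10^-5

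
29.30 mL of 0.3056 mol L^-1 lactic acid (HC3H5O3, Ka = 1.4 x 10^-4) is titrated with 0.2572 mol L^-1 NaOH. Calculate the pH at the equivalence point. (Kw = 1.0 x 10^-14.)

n(HC3H5O3) = 0.3056 x 0.02930 = 0.008954 mol; V(NaOH) at equivalence = 0.008954/0.2572 = 0.03481 L.
At equivalence all the acid is converted to C3H5O3-; total volume = 0.02930 + 0.03481 = 0.06411 L, so [C3H5O3-] = 0.008954/0.06411 = 0.1397 M.
Kb = Kw/Ka = 1.0e-14 / 1.4 x 10^-4 = 7.14e-11.
[OH^-] = sqrt(Kb x [C3H5O3-]) = sqrt(7.14e-11 x 0.1397) = 3.16e-6 M.
pOH = 5.50, so pH = 14.00 - 5.50 = 8.50.

8.50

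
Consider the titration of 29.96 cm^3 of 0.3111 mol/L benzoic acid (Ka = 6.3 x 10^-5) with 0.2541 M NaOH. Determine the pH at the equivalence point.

8.67

n(C6H5COOH) = 0.3111 x 0.02996 = 0.009321 mol; V(NaOH) at equivalence = 0.009321/0.2541 = 0.03668 L.
At equivalence all the acid is converted to C6H5COO-; total volume = 0.02996 + 0.03668 = 0.06664 L, so [C6H5COO-] = 0.009321/0.06664 = 0.1399 M.
Kb = Kw/Ka = 1.0e-14 / 6.3 x 10^-5 = 1.59e-10.
[OH^-] = sqrt(Kb x [C6H5COO-]) = sqrt(1.59e-10 x 0.1399) = 4.71e-6 M.
pOH = 5.33, so pH = 14.00 - 5.33 = 8.67.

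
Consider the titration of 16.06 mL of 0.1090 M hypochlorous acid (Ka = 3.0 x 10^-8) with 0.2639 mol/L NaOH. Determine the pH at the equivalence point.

10.21

n(HClO) = 0.1090 x 0.01606 = 0.001751 mol; V(NaOH) at equivalence = 0.001751/0.2639 = 0.006633 L.
At equivalence all the acid is converted to ClO-; total volume = 0.01606 + 0.006633 = 0.02269 L, so [ClO-] = 0.001751/0.02269 = 0.07714 M.
Kb = Kw/Ka = 1.0e-14 / 3.0 x 10^-8 = 3.33e-7.
[OH^-] = sqrt(Kb x [ClO-]) = sqrt(3.33e-7 x 0.07714) = 0.000160 M.
pOH = 3.79, so pH = 14.00 - 3.79 = 10.21.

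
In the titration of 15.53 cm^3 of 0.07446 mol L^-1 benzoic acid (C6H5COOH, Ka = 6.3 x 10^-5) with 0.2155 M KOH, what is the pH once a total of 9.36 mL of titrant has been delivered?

12.54

n(acid) = 0.07446 x 0.01553 = 0.001156 mol; n(KOH) added = 0.2155 x 0.009360 = 0.002017 mol.
Base is in excess by 0.002017 - 0.001156 = 0.0008607 mol in a total volume of 0.02489 L.
[OH^-] = 0.0008607/0.02489 = 0.03458 M, so pOH = 1.46 and pH = 14.00 - 1.46 = 12.54.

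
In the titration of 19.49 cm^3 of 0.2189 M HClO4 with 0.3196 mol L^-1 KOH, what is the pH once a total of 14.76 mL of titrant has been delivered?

n(acid) = 0.2189 x 0.01949 = 0.004266 mol; n(KOH) added = 0.3196 x 0.01476 = 0.004717 mol.
Base is in excess by 0.004717 - 0.004266 = 0.0004509 mol in a total volume of 0.03425 L.
[OH^-] = 0.0004509/0.03425 = 0.01317 M, so pOH = 1.88 and pH = 14.00 - 1.88 = 12.12.

12.12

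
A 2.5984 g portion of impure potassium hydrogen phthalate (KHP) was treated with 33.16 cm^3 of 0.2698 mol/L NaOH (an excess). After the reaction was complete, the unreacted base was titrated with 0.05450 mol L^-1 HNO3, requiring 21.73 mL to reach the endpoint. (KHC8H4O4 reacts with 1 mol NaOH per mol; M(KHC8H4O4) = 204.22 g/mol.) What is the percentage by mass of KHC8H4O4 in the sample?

Total n(NaOH) added = 0.2698 x 0.03316 = 0.008947 mol.
n(HNO3) used = 0.05450 x 0.02173 = 0.001184 mol, which equals the excess n(NaOH).
So n(NaOH) consumed by the sample = 0.008947 - 0.001184 = 0.007762 mol.
n(KHC8H4O4) = 0.007762 / 1 = 0.007762 mol.
mass KHC8H4O4 = 0.007762 x 204.22 = 1.585 g, so %KHC8H4O4 = 1.585/2.5984 x 100 = 61.0%.

61.0%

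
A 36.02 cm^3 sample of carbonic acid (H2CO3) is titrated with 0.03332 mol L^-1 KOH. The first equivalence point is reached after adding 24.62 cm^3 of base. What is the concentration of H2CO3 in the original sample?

n(KOH) = 0.03332 x 0.02462 = 0.0008203 mol.
At the first equivalence point, 1 mol OH^- react per mol H2CO3, so n(H2CO3) = 0.0008203 / 1 = 0.0008203 mol.
[H2CO3] = 0.0008203 / 0.03602 L = 0.0228 M.

0.0228 M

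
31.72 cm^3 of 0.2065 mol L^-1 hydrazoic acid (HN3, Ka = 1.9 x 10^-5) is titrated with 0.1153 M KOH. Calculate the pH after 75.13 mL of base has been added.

12.30

n(acid) = 0.2065 x 0.03172 = 0.006550 mol; n(KOH) added = 0.1153 x 0.07513 = 0.008662 mol.
Base is in excess by 0.008662 - 0.006550 = 0.002112 mol in a total volume of 0.1069 L.
[OH^-] = 0.002112/0.1069 = 0.01977 M, so pOH = 1.70 and pH = 14.00 - 1.70 = 12.30.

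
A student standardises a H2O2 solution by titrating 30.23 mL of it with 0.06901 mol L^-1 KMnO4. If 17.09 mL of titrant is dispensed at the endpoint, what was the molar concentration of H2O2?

n(KMnO4) = 0.06901 x 0.01709 = 0.001179 mol.
From the balanced equation, 2 mol KMnO4 reacts with 5 mol H2O2, so n(H2O2) = 0.001179 x 5/2 = 0.002948 mol.
[H2O2] = 0.002948 / 0.03023 L = 0.0975 M.

0.0975 M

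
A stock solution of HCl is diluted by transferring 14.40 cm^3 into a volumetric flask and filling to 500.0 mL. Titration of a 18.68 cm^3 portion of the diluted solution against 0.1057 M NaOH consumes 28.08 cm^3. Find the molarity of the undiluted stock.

n(NaOH) = 0.1057 x 0.02808 = 0.002968 mol.
n(HCl) in the aliquot = 0.002968 mol.
[diluted HCl] = 0.002968 / 0.01868 = 0.1589 M.
Dilution factor = 500.0/14.40 = 34.72, so [stock] = 0.1589 x 34.72 = 5.52 M.

5.52 M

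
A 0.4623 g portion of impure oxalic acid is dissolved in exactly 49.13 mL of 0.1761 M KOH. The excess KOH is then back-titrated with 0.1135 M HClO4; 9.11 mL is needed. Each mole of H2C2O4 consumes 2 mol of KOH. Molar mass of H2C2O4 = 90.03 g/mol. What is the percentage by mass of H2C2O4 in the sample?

74.2%

Total n(KOH) added = 0.1761 x 0.04913 = 0.008652 mol.
n(HClO4) used = 0.1135 x 0.009110 = 0.001034 mol, which equals the excess n(KOH).
So n(KOH) consumed by the sample = 0.008652 - 0.001034 = 0.007618 mol.
n(H2C2O4) = 0.007618 / 2 = 0.003809 mol.
mass H2C2O4 = 0.003809 x 90.03 = 0.3429 g, so %H2C2O4 = 0.3429/0.4623 x 100 = 74.2%.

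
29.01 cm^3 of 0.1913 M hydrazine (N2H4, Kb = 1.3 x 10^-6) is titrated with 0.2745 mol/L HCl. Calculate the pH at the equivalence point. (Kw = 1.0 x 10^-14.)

4.53

n(N2H4) = 0.1913 x 0.02901 = 0.005550 mol; V(HCl) at equivalence = 0.005550/0.2745 = 0.02022 L.
At equivalence the base is fully converted to N2H5+; total volume = 0.04923 L, so [N2H5+] = 0.005550/0.04923 = 0.1127 M.
Ka(N2H5+) = Kw/Kb = 1.0e-14 / 1.3 x 10^-6 = 7.69e-9.
[H^+] = sqrt(Ka x [N2H5+]) = sqrt(7.69e-9 x 0.1127) = 2.94e-5 M.
pH = -log(2.94e-5) = 4.53.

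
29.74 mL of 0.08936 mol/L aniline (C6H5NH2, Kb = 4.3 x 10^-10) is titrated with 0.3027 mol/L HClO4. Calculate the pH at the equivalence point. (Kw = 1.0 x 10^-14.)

n(C6H5NH2) = 0.08936 x 0.02974 = 0.002658 mol; V(HClO4) at equivalence = 0.002658/0.3027 = 0.008780 L.
At equivalence the base is fully converted to C6H5NH3+; total volume = 0.03852 L, so [C6H5NH3+] = 0.002658/0.03852 = 0.06899 M.
Ka(C6H5NH3+) = Kw/Kb = 1.0e-14 / 4.3 x 10^-10 = 2.33e-5.
[H^+] = sqrt(Ka x [C6H5NH3+]) = sqrt(2.33e-5 x 0.06899) = 0.00127 M.
pH = -log(0.00127) = 2.90.

2.90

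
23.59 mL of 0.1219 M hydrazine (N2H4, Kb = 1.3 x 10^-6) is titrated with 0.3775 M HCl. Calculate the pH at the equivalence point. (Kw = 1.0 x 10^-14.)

n(N2H4) = 0.1219 x 0.02359 = 0.002876 mol; V(HCl) at equivalence = 0.002876/0.3775 = 0.007618 L.
At equivalence the base is fully converted to N2H5+; total volume = 0.03121 L, so [N2H5+] = 0.002876/0.03121 = 0.09215 M.
Ka(N2H5+) = Kw/Kb = 1.0e-14 / 1.3 x 10^-6 = 7.69e-9.
[H^+] = sqrt(Ka x [N2H5+]) = sqrt(7.69e-9 x 0.09215) = 2.66e-5 M.
pH = -log(2.66e-5) = 4.57.

4.57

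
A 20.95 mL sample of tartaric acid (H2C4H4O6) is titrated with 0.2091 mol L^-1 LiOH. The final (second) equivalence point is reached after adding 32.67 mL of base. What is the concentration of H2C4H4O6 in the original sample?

n(LiOH) = 0.2091 x 0.03267 = 0.006831 mol.
At the final (second) equivalence point, 2 mol OH^- react per mol H2C4H4O6, so n(H2C4H4O6) = 0.006831 / 2 = 0.003416 mol.
[H2C4H4O6] = 0.003416 / 0.02095 L = 0.163 M.

0.163 M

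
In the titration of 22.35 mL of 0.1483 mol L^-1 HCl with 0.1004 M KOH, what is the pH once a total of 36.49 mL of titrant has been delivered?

11.77

n(acid) = 0.1483 x 0.02235 = 0.003315 mol; n(KOH) added = 0.1004 x 0.03649 = 0.003664 mol.
Base is in excess by 0.003664 - 0.003315 = 0.0003491 mol in a total volume of 0.05884 L.
[OH^-] = 0.0003491/0.05884 = 0.005933 M, so pOH = 2.23 and pH = 14.00 - 2.23 = 11.77.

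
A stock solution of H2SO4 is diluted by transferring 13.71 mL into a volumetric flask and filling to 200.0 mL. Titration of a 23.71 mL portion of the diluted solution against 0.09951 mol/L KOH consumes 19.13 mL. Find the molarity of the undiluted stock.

n(KOH) = 0.09951 x 0.01913 = 0.001904 mol.
n(H2SO4) in the aliquot = 0.001904 x 1/2 = 0.0009518 mol.
[diluted H2SO4] = 0.0009518 / 0.02371 = 0.04014 M.
Dilution factor = 200.0/13.71 = 14.59, so [stock] = 0.04014 x 14.59 = 0.586 M.

0.586 M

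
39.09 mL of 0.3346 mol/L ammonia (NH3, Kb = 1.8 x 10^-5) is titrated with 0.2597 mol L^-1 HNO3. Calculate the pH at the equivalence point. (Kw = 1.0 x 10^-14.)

5.05

n(NH3) = 0.3346 x 0.03909 = 0.01308 mol; V(HNO3) at equivalence = 0.01308/0.2597 = 0.05036 L.
At equivalence the base is fully converted to NH4+; total volume = 0.08945 L, so [NH4+] = 0.01308/0.08945 = 0.1462 M.
Ka(NH4+) = Kw/Kb = 1.0e-14 / 1.8 x 10^-5 = 5.56e-10.
[H^+] = sqrt(Ka x [NH4+]) = sqrt(5.56e-10 x 0.1462) = 9.01e-6 M.
pH = -log(9.01e-6) = 5.05.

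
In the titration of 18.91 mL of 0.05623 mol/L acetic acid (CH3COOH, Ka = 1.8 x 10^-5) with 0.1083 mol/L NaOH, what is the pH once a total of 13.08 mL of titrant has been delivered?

12.04

n(acid) = 0.05623 x 0.01891 = 0.001063 mol; n(NaOH) added = 0.1083 x 0.01308 = 0.001417 mol.
Base is in excess by 0.001417 - 0.001063 = 0.0003533 mol in a total volume of 0.03199 L.
[OH^-] = 0.0003533/0.03199 = 0.01104 M, so pOH = 1.96 and pH = 14.00 - 1.96 = 12.04.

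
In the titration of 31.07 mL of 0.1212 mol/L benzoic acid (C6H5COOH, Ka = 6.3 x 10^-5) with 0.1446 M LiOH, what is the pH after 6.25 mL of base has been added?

3.70

Initial n(C6H5COOH) = 0.1212 x 0.03107 = 0.003766 mol.
n(LiOH) added = 0.1446 x 0.006250 = 0.0009038 mol, converting that many moles of C6H5COOH to C6H5COO-.
Remaining n(C6H5COOH) = 0.002862 mol; n(C6H5COO-) = 0.0009038 mol.
By Henderson-Hasselbalch, pH = pKa + log([A^-]/[HA]) = 4.20 + log(0.0009038/0.002862) = 4.20 + (-0.50) = 3.70.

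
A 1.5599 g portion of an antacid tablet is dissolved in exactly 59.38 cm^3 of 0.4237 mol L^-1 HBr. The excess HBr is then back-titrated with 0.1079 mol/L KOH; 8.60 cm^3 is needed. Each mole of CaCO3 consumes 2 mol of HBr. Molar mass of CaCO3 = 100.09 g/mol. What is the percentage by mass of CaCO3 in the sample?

77.7%

Total n(HBr) added = 0.4237 x 0.05938 = 0.02516 mol.
n(KOH) used = 0.1079 x 0.008600 = 0.0009279 mol, which equals the excess n(HBr).
So n(HBr) consumed by the sample = 0.02516 - 0.0009279 = 0.02423 mol.
n(CaCO3) = 0.02423 / 2 = 0.01212 mol.
mass CaCO3 = 0.01212 x 100.09 = 1.213 g, so %CaCO3 = 1.213/1.5599 x 100 = 77.7%.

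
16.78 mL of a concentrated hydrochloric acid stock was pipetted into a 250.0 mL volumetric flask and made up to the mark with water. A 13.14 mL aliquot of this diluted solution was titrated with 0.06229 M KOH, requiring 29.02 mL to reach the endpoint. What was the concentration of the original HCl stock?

n(KOH) = 0.06229 x 0.02902 = 0.001808 mol.
n(HCl) in the aliquot = 0.001808 mol.
[diluted HCl] = 0.001808 / 0.01314 = 0.1376 M.
Dilution factor = 250.0/16.78 = 14.90, so [stock] = 0.1376 x 14.90 = 2.05 M.

2.05 M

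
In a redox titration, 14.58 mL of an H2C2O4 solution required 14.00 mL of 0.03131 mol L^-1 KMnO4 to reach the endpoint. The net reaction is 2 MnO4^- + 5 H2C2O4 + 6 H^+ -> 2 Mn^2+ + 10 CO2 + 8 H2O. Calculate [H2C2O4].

0.0752 M

n(KMnO4) = 0.03131 x 0.01400 = 0.0004383 mol.
From the balanced equation, 2 mol KMnO4 reacts with 5 mol H2C2O4, so n(H2C2O4) = 0.0004383 x 5/2 = 0.001096 mol.
[H2C2O4] = 0.001096 / 0.01458 L = 0.0752 M.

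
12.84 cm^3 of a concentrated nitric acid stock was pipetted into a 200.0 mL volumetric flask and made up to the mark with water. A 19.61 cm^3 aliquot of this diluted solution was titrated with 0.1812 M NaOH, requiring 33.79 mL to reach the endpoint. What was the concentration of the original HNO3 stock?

n(NaOH) = 0.1812 x 0.03379 = 0.006123 mol.
n(HNO3) in the aliquot = 0.006123 mol.
[diluted HNO3] = 0.006123 / 0.01961 = 0.3122 M.
Dilution factor = 200.0/12.84 = 15.58, so [stock] = 0.3122 x 15.58 = 4.86 M.

4.86 M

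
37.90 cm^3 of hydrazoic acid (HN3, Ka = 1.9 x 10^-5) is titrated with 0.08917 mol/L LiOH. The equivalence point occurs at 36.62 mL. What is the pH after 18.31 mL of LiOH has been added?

18.31 mL is exactly half the equivalence volume (36.62/2), i.e. the half-equivalence point.
There, n(HA) = n(A^-), so pH = pKa = -log(1.9 x 10^-5) = 4.72.

4.72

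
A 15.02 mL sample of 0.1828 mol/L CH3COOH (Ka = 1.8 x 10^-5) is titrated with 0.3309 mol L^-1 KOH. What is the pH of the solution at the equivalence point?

8.91

n(CH3COOH) = 0.1828 x 0.01502 = 0.002746 mol; V(KOH) at equivalence = 0.002746/0.3309 = 0.008298 L.
At equivalence all the acid is converted to CH3COO-; total volume = 0.01502 + 0.008298 = 0.02332 L, so [CH3COO-] = 0.002746/0.02332 = 0.1178 M.
Kb = Kw/Ka = 1.0e-14 / 1.8 x 10^-5 = 5.56e-10.
[OH^-] = sqrt(Kb x [CH3COO-]) = sqrt(5.56e-10 x 0.1178) = 8.09e-6 M.
pOH = 5.09, so pH = 14.00 - 5.09 = 8.91.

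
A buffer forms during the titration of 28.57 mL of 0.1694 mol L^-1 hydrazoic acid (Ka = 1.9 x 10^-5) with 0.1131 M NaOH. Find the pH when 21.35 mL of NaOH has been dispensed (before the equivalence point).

Initial n(HN3) = 0.1694 x 0.02857 = 0.004840 mol.
n(NaOH) added = 0.1131 x 0.02135 = 0.002415 mol, converting that many moles of HN3 to N3-.
Remaining n(HN3) = 0.002425 mol; n(N3-) = 0.002415 mol.
By Henderson-Hasselbalch, pH = pKa + log([A^-]/[HA]) = 4.72 + log(0.002415/0.002425) = 4.72 + (-0.00) = 4.72.

4.72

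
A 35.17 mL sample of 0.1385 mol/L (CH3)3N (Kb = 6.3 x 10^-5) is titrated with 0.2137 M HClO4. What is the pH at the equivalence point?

n((CH3)3N) = 0.1385 x 0.03517 = 0.004871 mol; V(HClO4) at equivalence = 0.004871/0.2137 = 0.02279 L.
At equivalence the base is fully converted to (CH3)3NH+; total volume = 0.05796 L, so [(CH3)3NH+] = 0.004871/0.05796 = 0.08404 M.
Ka((CH3)3NH+) = Kw/Kb = 1.0e-14 / 6.3 x 10^-5 = 1.59e-10.
[H^+] = sqrt(Ka x [(CH3)3NH+]) = sqrt(1.59e-10 x 0.08404) = 3.65e-6 M.
pH = -log(3.65e-6) = 5.44.

5.44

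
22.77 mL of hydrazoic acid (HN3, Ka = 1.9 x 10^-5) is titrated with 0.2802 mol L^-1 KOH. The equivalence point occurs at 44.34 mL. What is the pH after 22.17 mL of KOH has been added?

22.17 mL is exactly half the equivalence volume (44.34/2), i.e. the half-equivalence point.
There, n(HA) = n(A^-), so pH = pKa = -log(1.9 x 10^-5) = 4.72.

4.72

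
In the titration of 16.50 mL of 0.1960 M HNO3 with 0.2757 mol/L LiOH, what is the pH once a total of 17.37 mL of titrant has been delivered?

n(acid) = 0.1960 x 0.01650 = 0.003234 mol; n(LiOH) added = 0.2757 x 0.01737 = 0.004789 mol.
Base is in excess by 0.004789 - 0.003234 = 0.001555 mol in a total volume of 0.03387 L.
[OH^-] = 0.001555/0.03387 = 0.04591 M, so pOH = 1.34 and pH = 14.00 - 1.34 = 12.66.

12.66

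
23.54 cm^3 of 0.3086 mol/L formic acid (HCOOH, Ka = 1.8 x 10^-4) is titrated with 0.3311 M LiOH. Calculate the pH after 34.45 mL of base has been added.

n(acid) = 0.3086 x 0.02354 = 0.007264 mol; n(LiOH) added = 0.3311 x 0.03445 = 0.01141 mol.
Base is in excess by 0.01141 - 0.007264 = 0.004142 mol in a total volume of 0.05799 L.
[OH^-] = 0.004142/0.05799 = 0.07143 M, so pOH = 1.15 and pH = 14.00 - 1.15 = 12.85.

12.85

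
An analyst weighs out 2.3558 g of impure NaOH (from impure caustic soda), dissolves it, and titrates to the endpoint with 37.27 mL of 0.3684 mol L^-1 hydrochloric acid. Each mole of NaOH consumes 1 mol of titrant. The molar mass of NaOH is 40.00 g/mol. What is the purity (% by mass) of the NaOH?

23.3%

n(HCl) = 0.3684 x 0.03727 = 0.01373 mol.
n(NaOH) = 0.01373 / 1 = 0.01373 mol.
mass of NaOH = 0.01373 x 40.00 = 0.5492 g.
% purity = 0.5492 / 2.3558 x 100 = 23.3%.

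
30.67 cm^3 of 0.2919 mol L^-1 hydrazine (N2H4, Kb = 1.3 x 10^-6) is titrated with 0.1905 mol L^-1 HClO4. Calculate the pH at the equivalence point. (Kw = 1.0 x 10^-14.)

n(N2H4) = 0.2919 x 0.03067 = 0.008953 mol; V(HClO4) at equivalence = 0.008953/0.1905 = 0.04700 L.
At equivalence the base is fully converted to N2H5+; total volume = 0.07767 L, so [N2H5+] = 0.008953/0.07767 = 0.1153 M.
Ka(N2H5+) = Kw/Kb = 1.0e-14 / 1.3 x 10^-6 = 7.69e-9.
[H^+] = sqrt(Ka x [N2H5+]) = sqrt(7.69e-9 x 0.1153) = 2.98e-5 M.
pH = -log(2.98e-5) = 4.53.

4.53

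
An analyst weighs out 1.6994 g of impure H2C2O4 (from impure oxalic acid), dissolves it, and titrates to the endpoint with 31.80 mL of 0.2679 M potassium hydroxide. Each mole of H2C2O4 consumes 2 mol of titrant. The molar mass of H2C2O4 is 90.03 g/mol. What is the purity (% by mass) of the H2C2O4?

n(KOH) = 0.2679 x 0.03180 = 0.008519 mol.
n(H2C2O4) = 0.008519 / 2 = 0.004260 mol.
mass of H2C2O4 = 0.004260 x 90.03 = 0.3835 g.
% purity = 0.3835 / 1.6994 x 100 = 22.6%.

22.6%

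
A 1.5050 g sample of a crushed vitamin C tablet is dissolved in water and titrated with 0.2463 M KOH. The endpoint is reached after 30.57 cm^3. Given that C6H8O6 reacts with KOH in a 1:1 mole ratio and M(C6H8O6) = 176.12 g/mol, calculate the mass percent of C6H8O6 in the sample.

88.1%

n(KOH) = 0.2463 x 0.03057 = 0.007529 mol.
n(C6H8O6) = 0.007529 / 1 = 0.007529 mol.
mass of C6H8O6 = 0.007529 x 176.12 = 1.326 g.
% purity = 1.326 / 1.5050 x 100 = 88.1%.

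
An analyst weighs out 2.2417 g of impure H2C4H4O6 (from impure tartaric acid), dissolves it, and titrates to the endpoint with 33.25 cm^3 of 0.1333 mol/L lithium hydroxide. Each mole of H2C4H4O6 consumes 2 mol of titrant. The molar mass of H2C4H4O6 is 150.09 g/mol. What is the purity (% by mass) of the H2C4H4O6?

14.8%

n(LiOH) = 0.1333 x 0.03325 = 0.004432 mol.
n(H2C4H4O6) = 0.004432 / 2 = 0.002216 mol.
mass of H2C4H4O6 = 0.002216 x 150.09 = 0.3326 g.
% purity = 0.3326 / 2.2417 x 100 = 14.8%.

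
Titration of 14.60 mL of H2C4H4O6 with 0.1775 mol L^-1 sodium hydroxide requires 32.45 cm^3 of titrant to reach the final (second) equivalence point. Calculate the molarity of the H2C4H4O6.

n(NaOH) = 0.1775 x 0.03245 = 0.005760 mol.
At the final (second) equivalence point, 2 mol OH^- react per mol H2C4H4O6, so n(H2C4H4O6) = 0.005760 / 2 = 0.002880 mol.
[H2C4H4O6] = 0.002880 / 0.01460 L = 0.197 M.

0.197 M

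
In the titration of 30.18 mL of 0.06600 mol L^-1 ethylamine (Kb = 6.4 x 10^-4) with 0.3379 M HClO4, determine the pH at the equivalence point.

n(C2H5NH2) = 0.06600 x 0.03018 = 0.001992 mol; V(HClO4) at equivalence = 0.001992/0.3379 = 0.005895 L.
At equivalence the base is fully converted to C2H5NH3+; total volume = 0.03607 L, so [C2H5NH3+] = 0.001992/0.03607 = 0.05522 M.
Ka(C2H5NH3+) = Kw/Kb = 1.0e-14 / 6.4 x 10^-4 = 1.56e-11.
[H^+] = sqrt(Ka x [C2H5NH3+]) = sqrt(1.56e-11 x 0.05522) = 9.29e-7 M.
pH = -log(9.29e-7) = 6.03.

6.03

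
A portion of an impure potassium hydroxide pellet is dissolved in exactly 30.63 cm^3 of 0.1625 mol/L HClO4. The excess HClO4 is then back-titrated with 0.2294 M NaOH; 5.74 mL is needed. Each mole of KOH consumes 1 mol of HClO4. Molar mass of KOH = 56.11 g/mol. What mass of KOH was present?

0.205 g

Total n(HClO4) added = 0.1625 x 0.03063 = 0.004977 mol.
n(NaOH) used = 0.2294 x 0.005740 = 0.001317 mol, which equals the excess n(HClO4).
So n(HClO4) consumed by the sample = 0.004977 - 0.001317 = 0.003661 mol.
n(KOH) = 0.003661 / 1 = 0.003661 mol.
mass = 0.003661 mol x 56.11 g/mol = 0.205 g.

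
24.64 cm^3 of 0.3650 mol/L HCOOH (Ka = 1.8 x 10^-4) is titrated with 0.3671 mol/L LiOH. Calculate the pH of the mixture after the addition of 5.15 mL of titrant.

Initial n(HCOOH) = 0.3650 x 0.02464 = 0.008994 mol.
n(LiOH) added = 0.3671 x 0.005150 = 0.001891 mol, converting that many moles of HCOOH to HCOO-.
Remaining n(HCOOH) = 0.007103 mol; n(HCOO-) = 0.001891 mol.
By Henderson-Hasselbalch, pH = pKa + log([A^-]/[HA]) = 3.74 + log(0.001891/0.007103) = 3.74 + (-0.57) = 3.17.

3.17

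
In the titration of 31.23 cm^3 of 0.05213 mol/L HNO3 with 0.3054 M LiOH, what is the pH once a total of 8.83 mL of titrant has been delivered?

n(acid) = 0.05213 x 0.03123 = 0.001628 mol; n(LiOH) added = 0.3054 x 0.008830 = 0.002697 mol.
Base is in excess by 0.002697 - 0.001628 = 0.001069 mol in a total volume of 0.04006 L.
[OH^-] = 0.001069/0.04006 = 0.02668 M, so pOH = 1.57 and pH = 14.00 - 1.57 = 12.43.

12.43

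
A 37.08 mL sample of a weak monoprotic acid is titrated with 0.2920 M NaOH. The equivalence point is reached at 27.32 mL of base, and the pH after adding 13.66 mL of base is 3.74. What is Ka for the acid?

13.66 mL is half of the equivalence volume, so this is the half-equivalence point where [HA] = [A^-].
At half-equivalence pH = pKa, so pKa = 3.74.
Ka = 10^(-3.74) = 1.8 x 10^-4.

1.8 x 10^-4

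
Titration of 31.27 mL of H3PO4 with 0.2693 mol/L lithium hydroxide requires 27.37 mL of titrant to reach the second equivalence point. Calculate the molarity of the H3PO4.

0.118 M

n(LiOH) = 0.2693 x 0.02737 = 0.007371 mol.
At the second equivalence point, 2 mol OH^- react per mol H3PO4, so n(H3PO4) = 0.007371 / 2 = 0.003685 mol.
[H3PO4] = 0.003685 / 0.03127 L = 0.118 M.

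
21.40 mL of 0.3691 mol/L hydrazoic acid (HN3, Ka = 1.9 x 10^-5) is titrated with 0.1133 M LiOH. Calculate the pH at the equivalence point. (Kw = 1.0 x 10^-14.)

8.83

n(HN3) = 0.3691 x 0.02140 = 0.007899 mol; V(LiOH) at equivalence = 0.007899/0.1133 = 0.06972 L.
At equivalence all the acid is converted to N3-; total volume = 0.02140 + 0.06972 = 0.09112 L, so [N3-] = 0.007899/0.09112 = 0.08669 M.
Kb = Kw/Ka = 1.0e-14 / 1.9 x 10^-5 = 5.26e-10.
[OH^-] = sqrt(Kb x [N3-]) = sqrt(5.26e-10 x 0.08669) = 6.75e-6 M.
pOH = 5.17, so pH = 14.00 - 5.17 = 8.83.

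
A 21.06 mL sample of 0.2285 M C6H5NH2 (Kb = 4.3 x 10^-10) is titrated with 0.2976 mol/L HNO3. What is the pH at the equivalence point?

n(C6H5NH2) = 0.2285 x 0.02106 = 0.004812 mol; V(HNO3) at equivalence = 0.004812/0.2976 = 0.01617 L.
At equivalence the base is fully converted to C6H5NH3+; total volume = 0.03723 L, so [C6H5NH3+] = 0.004812/0.03723 = 0.1293 M.
Ka(C6H5NH3+) = Kw/Kb = 1.0e-14 / 4.3 x 10^-10 = 2.33e-5.
[H^+] = sqrt(Ka x [C6H5NH3+]) = sqrt(2.33e-5 x 0.1293) = 0.00173 M.
pH = -log(0.00173) = 2.76.

2.76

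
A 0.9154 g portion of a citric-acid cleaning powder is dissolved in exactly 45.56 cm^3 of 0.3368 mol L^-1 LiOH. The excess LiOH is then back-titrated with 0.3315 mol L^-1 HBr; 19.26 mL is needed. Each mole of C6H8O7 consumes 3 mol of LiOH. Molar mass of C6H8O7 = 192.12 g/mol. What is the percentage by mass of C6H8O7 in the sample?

62.7%

Total n(LiOH) added = 0.3368 x 0.04556 = 0.01534 mol.
n(HBr) used = 0.3315 x 0.01926 = 0.006385 mol, which equals the excess n(LiOH).
So n(LiOH) consumed by the sample = 0.01534 - 0.006385 = 0.008960 mol.
n(C6H8O7) = 0.008960 / 3 = 0.002987 mol.
mass C6H8O7 = 0.002987 x 192.12 = 0.5738 g, so %C6H8O7 = 0.5738/0.9154 x 100 = 62.7%.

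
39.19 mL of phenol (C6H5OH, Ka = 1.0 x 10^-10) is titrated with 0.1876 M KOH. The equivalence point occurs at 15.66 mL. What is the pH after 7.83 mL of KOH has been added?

10.00

7.83 mL is exactly half the equivalence volume (15.66/2), i.e. the half-equivalence point.
There, n(HA) = n(A^-), so pH = pKa = -log(1.0 x 10^-10) = 10.00.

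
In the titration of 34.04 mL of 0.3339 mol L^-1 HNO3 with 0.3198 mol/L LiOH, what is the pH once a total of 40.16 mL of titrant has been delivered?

12.30

n(acid) = 0.3339 x 0.03404 = 0.01137 mol; n(LiOH) added = 0.3198 x 0.04016 = 0.01284 mol.
Base is in excess by 0.01284 - 0.01137 = 0.001477 mol in a total volume of 0.07420 L.
[OH^-] = 0.001477/0.07420 = 0.01991 M, so pOH = 1.70 and pH = 14.00 - 1.70 = 12.30.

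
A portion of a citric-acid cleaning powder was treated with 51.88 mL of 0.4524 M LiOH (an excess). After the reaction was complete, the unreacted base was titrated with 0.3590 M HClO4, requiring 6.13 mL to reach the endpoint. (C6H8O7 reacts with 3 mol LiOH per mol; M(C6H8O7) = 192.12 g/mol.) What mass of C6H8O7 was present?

Total n(LiOH) added = 0.4524 x 0.05188 = 0.02347 mol.
n(HClO4) used = 0.3590 x 0.006130 = 0.002201 mol, which equals the excess n(LiOH).
So n(LiOH) consumed by the sample = 0.02347 - 0.002201 = 0.02127 mol.
n(C6H8O7) = 0.02127 / 3 = 0.007090 mol.
mass = 0.007090 mol x 192.12 g/mol = 1.36 g.

1.36 g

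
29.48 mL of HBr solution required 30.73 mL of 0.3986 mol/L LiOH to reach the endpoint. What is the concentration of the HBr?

0.416 M

n(LiOH) delivered = 0.3986 x 0.03073 = 0.01225 mol.
For a 1:1 reaction, n(HBr) = 0.01225 mol.
[HBr] = 0.01225 mol / 0.02948 L = 0.416 M.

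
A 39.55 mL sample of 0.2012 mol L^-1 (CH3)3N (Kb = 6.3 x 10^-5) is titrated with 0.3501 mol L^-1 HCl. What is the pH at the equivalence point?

n((CH3)3N) = 0.2012 x 0.03955 = 0.007957 mol; V(HCl) at equivalence = 0.007957/0.3501 = 0.02273 L.
At equivalence the base is fully converted to (CH3)3NH+; total volume = 0.06228 L, so [(CH3)3NH+] = 0.007957/0.06228 = 0.1278 M.
Ka((CH3)3NH+) = Kw/Kb = 1.0e-14 / 6.3 x 10^-5 = 1.59e-10.
[H^+] = sqrt(Ka x [(CH3)3NH+]) = sqrt(1.59e-10 x 0.1278) = 4.50e-6 M.
pH = -log(4.50e-6) = 5.35.

5.35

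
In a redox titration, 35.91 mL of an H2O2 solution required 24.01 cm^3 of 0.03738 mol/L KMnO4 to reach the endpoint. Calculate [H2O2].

0.0625 M

n(KMnO4) = 0.03738 x 0.02401 = 0.0008975 mol.
From the balanced equation, 2 mol KMnO4 reacts with 5 mol H2O2, so n(H2O2) = 0.0008975 x 5/2 = 0.002244 mol.
[H2O2] = 0.002244 / 0.03591 L = 0.0625 M.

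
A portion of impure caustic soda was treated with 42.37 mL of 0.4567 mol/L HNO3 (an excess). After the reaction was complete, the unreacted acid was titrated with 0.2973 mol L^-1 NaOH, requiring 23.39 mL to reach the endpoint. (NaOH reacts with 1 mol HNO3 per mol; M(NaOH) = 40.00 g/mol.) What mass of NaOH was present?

0.496 g

Total n(HNO3) added = 0.4567 x 0.04237 = 0.01935 mol.
n(NaOH) used = 0.2973 x 0.02339 = 0.006954 mol, which equals the excess n(HNO3).
So n(HNO3) consumed by the sample = 0.01935 - 0.006954 = 0.01240 mol.
n(NaOH) = 0.01240 / 1 = 0.01240 mol.
mass = 0.01240 mol x 40.00 g/mol = 0.496 g.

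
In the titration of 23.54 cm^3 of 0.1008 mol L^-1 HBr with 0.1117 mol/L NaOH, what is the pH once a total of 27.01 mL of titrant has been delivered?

12.11

n(acid) = 0.1008 x 0.02354 = 0.002373 mol; n(NaOH) added = 0.1117 x 0.02701 = 0.003017 mol.
Base is in excess by 0.003017 - 0.002373 = 0.0006442 mol in a total volume of 0.05055 L.
[OH^-] = 0.0006442/0.05055 = 0.01274 M, so pOH = 1.89 and pH = 14.00 - 1.89 = 12.11.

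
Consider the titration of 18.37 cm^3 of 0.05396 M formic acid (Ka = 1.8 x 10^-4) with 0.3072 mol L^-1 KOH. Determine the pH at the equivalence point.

n(HCOOH) = 0.05396 x 0.01837 = 0.0009912 mol; V(KOH) at equivalence = 0.0009912/0.3072 = 0.003227 L.
At equivalence all the acid is converted to HCOO-; total volume = 0.01837 + 0.003227 = 0.02160 L, so [HCOO-] = 0.0009912/0.02160 = 0.04590 M.
Kb = Kw/Ka = 1.0e-14 / 1.8 x 10^-4 = 5.56e-11.
[OH^-] = sqrt(Kb x [HCOO-]) = sqrt(5.56e-11 x 0.04590) = 1.60e-6 M.
pOH = 5.80, so pH = 14.00 - 5.80 = 8.20.

8.20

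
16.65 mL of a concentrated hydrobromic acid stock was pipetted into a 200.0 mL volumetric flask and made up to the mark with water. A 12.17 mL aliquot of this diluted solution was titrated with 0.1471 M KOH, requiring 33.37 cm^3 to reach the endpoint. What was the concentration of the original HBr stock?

4.85 M

n(KOH) = 0.1471 x 0.03337 = 0.004909 mol.
n(HBr) in the aliquot = 0.004909 mol.
[diluted HBr] = 0.004909 / 0.01217 = 0.4033 M.
Dilution factor = 200.0/16.65 = 12.01, so [stock] = 0.4033 x 12.01 = 4.85 M.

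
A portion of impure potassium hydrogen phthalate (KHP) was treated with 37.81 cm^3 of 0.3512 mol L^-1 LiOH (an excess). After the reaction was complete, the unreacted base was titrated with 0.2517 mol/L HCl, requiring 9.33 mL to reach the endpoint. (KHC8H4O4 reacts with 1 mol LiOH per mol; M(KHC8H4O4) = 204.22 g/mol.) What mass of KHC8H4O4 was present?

Total n(LiOH) added = 0.3512 x 0.03781 = 0.01328 mol.
n(HCl) used = 0.2517 x 0.009330 = 0.002348 mol, which equals the excess n(LiOH).
So n(LiOH) consumed by the sample = 0.01328 - 0.002348 = 0.01093 mol.
n(KHC8H4O4) = 0.01093 / 1 = 0.01093 mol.
mass = 0.01093 mol x 204.22 g/mol = 2.23 g.

2.23 g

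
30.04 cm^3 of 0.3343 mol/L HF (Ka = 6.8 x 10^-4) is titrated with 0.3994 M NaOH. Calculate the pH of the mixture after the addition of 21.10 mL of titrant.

3.89

Initial n(HF) = 0.3343 x 0.03004 = 0.01004 mol.
n(NaOH) added = 0.3994 x 0.02110 = 0.008427 mol, converting that many moles of HF to F-.
Remaining n(HF) = 0.001615 mol; n(F-) = 0.008427 mol.
By Henderson-Hasselbalch, pH = pKa + log([A^-]/[HA]) = 3.17 + log(0.008427/0.001615) = 3.17 + (+0.72) = 3.89.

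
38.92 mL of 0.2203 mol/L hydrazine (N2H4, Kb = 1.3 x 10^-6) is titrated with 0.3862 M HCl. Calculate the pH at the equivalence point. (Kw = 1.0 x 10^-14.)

n(N2H4) = 0.2203 x 0.03892 = 0.008574 mol; V(HCl) at equivalence = 0.008574/0.3862 = 0.02220 L.
At equivalence the base is fully converted to N2H5+; total volume = 0.06112 L, so [N2H5+] = 0.008574/0.06112 = 0.1403 M.
Ka(N2H5+) = Kw/Kb = 1.0e-14 / 1.3 x 10^-6 = 7.69e-9.
[H^+] = sqrt(Ka x [N2H5+]) = sqrt(7.69e-9 x 0.1403) = 3.28e-5 M.
pH = -log(3.28e-5) = 4.48.

4.48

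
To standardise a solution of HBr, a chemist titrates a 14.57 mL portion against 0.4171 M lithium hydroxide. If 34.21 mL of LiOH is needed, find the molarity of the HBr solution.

n(LiOH) delivered = 0.4171 x 0.03421 = 0.01427 mol.
For a 1:1 reaction, n(HBr) = 0.01427 mol.
[HBr] = 0.01427 mol / 0.01457 L = 0.979 M.

0.979 M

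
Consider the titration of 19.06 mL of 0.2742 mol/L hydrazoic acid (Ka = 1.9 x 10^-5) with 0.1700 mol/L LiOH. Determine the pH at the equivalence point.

8.87

n(HN3) = 0.2742 x 0.01906 = 0.005226 mol; V(LiOH) at equivalence = 0.005226/0.1700 = 0.03074 L.
At equivalence all the acid is converted to N3-; total volume = 0.01906 + 0.03074 = 0.04980 L, so [N3-] = 0.005226/0.04980 = 0.1049 M.
Kb = Kw/Ka = 1.0e-14 / 1.9 x 10^-5 = 5.26e-10.
[OH^-] = sqrt(Kb x [N3-]) = sqrt(5.26e-10 x 0.1049) = 7.43e-6 M.
pOH = 5.13, so pH = 14.00 - 5.13 = 8.87.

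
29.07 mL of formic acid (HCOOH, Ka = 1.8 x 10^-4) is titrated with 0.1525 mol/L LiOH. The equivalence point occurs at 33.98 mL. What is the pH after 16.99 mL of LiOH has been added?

16.99 mL is exactly half the equivalence volume (33.98/2), i.e. the half-equivalence point.
There, n(HA) = n(A^-), so pH = pKa = -log(1.8 x 10^-4) = 3.74.

3.74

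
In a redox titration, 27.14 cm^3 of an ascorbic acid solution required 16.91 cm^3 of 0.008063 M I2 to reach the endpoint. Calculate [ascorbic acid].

0.00502 M

n(I2) = 0.008063 x 0.01691 = 0.0001363 mol.
From the balanced equation, 1 mol I2 reacts with 1 mol ascorbic acid, so n(ascorbic acid) = 0.0001363 x 1/1 = 0.0001363 mol.
[ascorbic acid] = 0.0001363 / 0.02714 L = 0.00502 M.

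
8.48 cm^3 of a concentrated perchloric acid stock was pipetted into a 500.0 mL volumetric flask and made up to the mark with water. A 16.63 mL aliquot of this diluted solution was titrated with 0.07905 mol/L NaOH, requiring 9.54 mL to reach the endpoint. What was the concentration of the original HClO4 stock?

2.67 M

n(NaOH) = 0.07905 x 0.009540 = 0.0007541 mol.
n(HClO4) in the aliquot = 0.0007541 mol.
[diluted HClO4] = 0.0007541 / 0.01663 = 0.04535 M.
Dilution factor = 500.0/8.480 = 58.96, so [stock] = 0.04535 x 58.96 = 2.67 M.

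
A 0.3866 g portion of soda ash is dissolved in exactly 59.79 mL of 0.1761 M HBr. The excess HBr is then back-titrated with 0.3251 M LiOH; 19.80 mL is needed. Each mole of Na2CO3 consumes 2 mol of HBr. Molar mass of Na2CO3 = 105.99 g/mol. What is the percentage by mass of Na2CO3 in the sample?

Total n(HBr) added = 0.1761 x 0.05979 = 0.01053 mol.
n(LiOH) used = 0.3251 x 0.01980 = 0.006437 mol, which equals the excess n(HBr).
So n(HBr) consumed by the sample = 0.01053 - 0.006437 = 0.004092 mol.
n(Na2CO3) = 0.004092 / 2 = 0.002046 mol.
mass Na2CO3 = 0.002046 x 105.99 = 0.2169 g, so %Na2CO3 = 0.2169/0.3866 x 100 = 56.1%.

56.1%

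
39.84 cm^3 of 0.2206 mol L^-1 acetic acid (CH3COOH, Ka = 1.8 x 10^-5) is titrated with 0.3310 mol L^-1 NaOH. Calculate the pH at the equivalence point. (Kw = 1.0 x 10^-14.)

8.93

n(CH3COOH) = 0.2206 x 0.03984 = 0.008789 mol; V(NaOH) at equivalence = 0.008789/0.3310 = 0.02655 L.
At equivalence all the acid is converted to CH3COO-; total volume = 0.03984 + 0.02655 = 0.06639 L, so [CH3COO-] = 0.008789/0.06639 = 0.1324 M.
Kb = Kw/Ka = 1.0e-14 / 1.8 x 10^-5 = 5.56e-10.
[OH^-] = sqrt(Kb x [CH3COO-]) = sqrt(5.56e-10 x 0.1324) = 8.58e-6 M.
pOH = 5.07, so pH = 14.00 - 5.07 = 8.93.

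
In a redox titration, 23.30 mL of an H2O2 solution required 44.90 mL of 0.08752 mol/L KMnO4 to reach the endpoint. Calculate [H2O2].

n(KMnO4) = 0.08752 x 0.04490 = 0.003930 mol.
From the balanced equation, 2 mol KMnO4 reacts with 5 mol H2O2, so n(H2O2) = 0.003930 x 5/2 = 0.009824 mol.
[H2O2] = 0.009824 / 0.02330 L = 0.422 M.

0.422 M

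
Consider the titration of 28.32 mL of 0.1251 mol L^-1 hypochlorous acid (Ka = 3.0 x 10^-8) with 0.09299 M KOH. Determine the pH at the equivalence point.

10.12

n(HClO) = 0.1251 x 0.02832 = 0.003543 mol; V(KOH) at equivalence = 0.003543/0.09299 = 0.03810 L.
At equivalence all the acid is converted to ClO-; total volume = 0.02832 + 0.03810 = 0.06642 L, so [ClO-] = 0.003543/0.06642 = 0.05334 M.
Kb = Kw/Ka = 1.0e-14 / 3.0 x 10^-8 = 3.33e-7.
[OH^-] = sqrt(Kb x [ClO-]) = sqrt(3.33e-7 x 0.05334) = 0.000133 M.
pOH = 3.88, so pH = 14.00 - 3.88 = 10.12.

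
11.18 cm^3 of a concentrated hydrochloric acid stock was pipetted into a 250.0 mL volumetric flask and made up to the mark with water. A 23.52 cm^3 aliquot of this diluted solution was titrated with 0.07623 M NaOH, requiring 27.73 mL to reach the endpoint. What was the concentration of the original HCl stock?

n(NaOH) = 0.07623 x 0.02773 = 0.002114 mol.
n(HCl) in the aliquot = 0.002114 mol.
[diluted HCl] = 0.002114 / 0.02352 = 0.08987 M.
Dilution factor = 250.0/11.18 = 22.36, so [stock] = 0.08987 x 22.36 = 2.01 M.

2.01 M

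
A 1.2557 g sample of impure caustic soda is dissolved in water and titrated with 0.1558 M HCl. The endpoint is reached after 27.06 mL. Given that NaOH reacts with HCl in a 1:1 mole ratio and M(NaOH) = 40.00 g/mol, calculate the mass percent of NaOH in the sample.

n(HCl) = 0.1558 x 0.02706 = 0.004216 mol.
n(NaOH) = 0.004216 / 1 = 0.004216 mol.
mass of NaOH = 0.004216 x 40.00 = 0.1686 g.
% purity = 0.1686 / 1.2557 x 100 = 13.4%.

13.4%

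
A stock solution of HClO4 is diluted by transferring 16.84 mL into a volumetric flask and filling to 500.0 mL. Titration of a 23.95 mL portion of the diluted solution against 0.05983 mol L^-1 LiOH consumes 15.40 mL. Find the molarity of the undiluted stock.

1.14 M

n(LiOH) = 0.05983 x 0.01540 = 0.0009214 mol.
n(HClO4) in the aliquot = 0.0009214 mol.
[diluted HClO4] = 0.0009214 / 0.02395 = 0.03847 M.
Dilution factor = 500.0/16.84 = 29.69, so [stock] = 0.03847 x 29.69 = 1.14 M.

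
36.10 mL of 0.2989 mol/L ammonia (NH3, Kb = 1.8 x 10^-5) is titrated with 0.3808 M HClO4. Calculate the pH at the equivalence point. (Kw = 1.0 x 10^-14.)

n(NH3) = 0.2989 x 0.03610 = 0.01079 mol; V(HClO4) at equivalence = 0.01079/0.3808 = 0.02834 L.
At equivalence the base is fully converted to NH4+; total volume = 0.06444 L, so [NH4+] = 0.01079/0.06444 = 0.1675 M.
Ka(NH4+) = Kw/Kb = 1.0e-14 / 1.8 x 10^-5 = 5.56e-10.
[H^+] = sqrt(Ka x [NH4+]) = sqrt(5.56e-10 x 0.1675) = 9.65e-6 M.
pH = -log(9.65e-6) = 5.02.

5.02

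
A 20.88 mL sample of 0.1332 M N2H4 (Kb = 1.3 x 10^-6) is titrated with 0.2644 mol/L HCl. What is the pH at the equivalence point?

4.58

n(N2H4) = 0.1332 x 0.02088 = 0.002781 mol; V(HCl) at equivalence = 0.002781/0.2644 = 0.01052 L.
At equivalence the base is fully converted to N2H5+; total volume = 0.03140 L, so [N2H5+] = 0.002781/0.03140 = 0.08858 M.
Ka(N2H5+) = Kw/Kb = 1.0e-14 / 1.3 x 10^-6 = 7.69e-9.
[H^+] = sqrt(Ka x [N2H5+]) = sqrt(7.69e-9 x 0.08858) = 2.61e-5 M.
pH = -log(2.61e-5) = 4.58.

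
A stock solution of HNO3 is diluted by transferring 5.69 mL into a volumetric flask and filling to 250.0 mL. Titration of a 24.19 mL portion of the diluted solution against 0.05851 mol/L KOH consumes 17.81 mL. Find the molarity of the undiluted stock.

n(KOH) = 0.05851 x 0.01781 = 0.001042 mol.
n(HNO3) in the aliquot = 0.001042 mol.
[diluted HNO3] = 0.001042 / 0.02419 = 0.04308 M.
Dilution factor = 250.0/5.690 = 43.94, so [stock] = 0.04308 x 43.94 = 1.89 M.

1.89 M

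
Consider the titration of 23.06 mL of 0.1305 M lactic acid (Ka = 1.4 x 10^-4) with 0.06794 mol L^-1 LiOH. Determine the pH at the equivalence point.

n(HC3H5O3) = 0.1305 x 0.02306 = 0.003009 mol; V(LiOH) at equivalence = 0.003009/0.06794 = 0.04429 L.
At equivalence all the acid is converted to C3H5O3-; total volume = 0.02306 + 0.04429 = 0.06735 L, so [C3H5O3-] = 0.003009/0.06735 = 0.04468 M.
Kb = Kw/Ka = 1.0e-14 / 1.4 x 10^-4 = 7.14e-11.
[OH^-] = sqrt(Kb x [C3H5O3-]) = sqrt(7.14e-11 x 0.04468) = 1.79e-6 M.
pOH = 5.75, so pH = 14.00 - 5.75 = 8.25.

8.25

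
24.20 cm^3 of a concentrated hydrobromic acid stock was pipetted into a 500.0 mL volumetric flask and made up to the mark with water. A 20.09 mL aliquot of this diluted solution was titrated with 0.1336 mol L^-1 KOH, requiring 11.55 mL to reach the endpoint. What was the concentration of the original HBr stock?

1.59 M

n(KOH) = 0.1336 x 0.01155 = 0.001543 mol.
n(HBr) in the aliquot = 0.001543 mol.
[diluted HBr] = 0.001543 / 0.02009 = 0.07681 M.
Dilution factor = 500.0/24.20 = 20.66, so [stock] = 0.07681 x 20.66 = 1.59 M.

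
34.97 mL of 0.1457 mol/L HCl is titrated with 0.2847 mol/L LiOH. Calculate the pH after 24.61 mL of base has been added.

12.51

n(acid) = 0.1457 x 0.03497 = 0.005095 mol; n(LiOH) added = 0.2847 x 0.02461 = 0.007006 mol.
Base is in excess by 0.007006 - 0.005095 = 0.001911 mol in a total volume of 0.05958 L.
[OH^-] = 0.001911/0.05958 = 0.03208 M, so pOH = 1.49 and pH = 14.00 - 1.49 = 12.51.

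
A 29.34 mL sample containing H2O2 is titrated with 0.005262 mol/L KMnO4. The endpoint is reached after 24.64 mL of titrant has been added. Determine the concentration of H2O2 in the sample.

0.0110 M

n(KMnO4) = 0.005262 x 0.02464 = 0.0001297 mol.
From the balanced equation, 2 mol KMnO4 reacts with 5 mol H2O2, so n(H2O2) = 0.0001297 x 5/2 = 0.0003241 mol.
[H2O2] = 0.0003241 / 0.02934 L = 0.0110 M.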